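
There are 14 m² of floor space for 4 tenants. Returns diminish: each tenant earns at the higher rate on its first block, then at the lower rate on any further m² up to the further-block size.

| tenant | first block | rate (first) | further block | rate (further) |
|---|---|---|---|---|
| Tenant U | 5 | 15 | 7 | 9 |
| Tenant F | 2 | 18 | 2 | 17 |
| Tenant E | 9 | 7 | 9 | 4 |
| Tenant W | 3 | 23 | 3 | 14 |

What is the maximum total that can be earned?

242

Rank every tier by rate: Tenant W/T1 23 > Tenant F/T1 18 > Tenant F/T2 17 > Tenant U/T1 15 > Tenant W/T2 14 > Tenant U/T2 9 > Tenant E/T1 7 > Tenant E/T2 4.
Tenant W/T1 (23): +3 ; 11 left.
Tenant F T1 at 18: fill all 2 ; 9 left.
Fill Tenant F T2 block (2 at 17) ; 7 left.
Tenant U T1 at 15: fill all 5 ; 2 left.
2 remain; put them into Tenant W T2 at 14.
Total = 23×3 + 18×2 + 17×2 + 15×5 + 14×2 = 242.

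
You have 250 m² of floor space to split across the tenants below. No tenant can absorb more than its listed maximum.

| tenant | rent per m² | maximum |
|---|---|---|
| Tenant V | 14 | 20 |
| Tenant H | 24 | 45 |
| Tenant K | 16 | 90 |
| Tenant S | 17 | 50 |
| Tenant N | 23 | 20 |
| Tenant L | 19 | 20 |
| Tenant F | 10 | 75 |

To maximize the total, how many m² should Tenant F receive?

Order the tenants by rent per m²: Tenant H 24 > Tenant N 23 > Tenant L 19 > Tenant S 17 > Tenant K 16 > Tenant V 14 > Tenant F 10.
Tenant H takes 45 to reach its cap of 45 ; 205 left.
Tenant N takes 20 to reach its cap of 20 ; 185 left.
Tenant L: +20 to 20 (cap) ; 165 left.
Tenant S takes 50 to reach its cap of 50 ; 115 left.
Tenant K takes 90 to reach its cap of 90 ; 25 left.
Give Tenant V 20 to hit its cap of 20 ; 5 left.
Only 5 left; Tenant F takes them to reach 5.

5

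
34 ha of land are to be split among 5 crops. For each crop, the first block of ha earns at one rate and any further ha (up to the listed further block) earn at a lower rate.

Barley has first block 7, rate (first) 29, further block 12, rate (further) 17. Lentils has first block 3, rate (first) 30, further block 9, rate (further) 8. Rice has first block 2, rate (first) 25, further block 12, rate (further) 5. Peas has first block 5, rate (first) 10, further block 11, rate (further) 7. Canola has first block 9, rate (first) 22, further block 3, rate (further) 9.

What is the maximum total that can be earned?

Treat each block as its own option and order by rate: Lentils/T1 30 > Barley/T1 29 > Rice/T1 25 > Canola/T1 22 > Barley/T2 17 > Peas/T1 10 > Canola/T2 9 > Lentils/T2 8 > Peas/T2 7 > Rice/T2 5.
Lentils/T1 (30): +3 — 31 left.
Barley/T1 (29): +7 — 24 left.
Rice T1 at 25: fill all 2 — 22 left.
Canola T1 at 22: fill all 9 — 13 left.
Barley/T2 (17): +12 — 1 left.
Peas/T1: +1 of 5 at 10; pool empty.
Total = 30×3 + 29×7 + 25×2 + 22×9 + 17×12 + 10×1 = 755.

755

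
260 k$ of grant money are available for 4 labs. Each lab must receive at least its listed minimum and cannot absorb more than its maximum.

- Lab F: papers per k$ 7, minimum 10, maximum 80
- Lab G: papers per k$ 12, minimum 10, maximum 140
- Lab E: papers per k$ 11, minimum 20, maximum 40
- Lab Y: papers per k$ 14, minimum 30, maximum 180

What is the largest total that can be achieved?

Meeting every minimum uses 10+10+20+30 = 70 k$, leaving 190.
Order the labs by papers per k$: Lab Y 14 > Lab G 12 > Lab E 11 > Lab F 7.
Lab Y takes 150 more to reach its cap of 180 → 40 left.
Lab G: +40 (room for 130) → 50. Pool exhausted.
Total = 7×10 + 12×50 + 11×20 + 14×180 = 3410.

3410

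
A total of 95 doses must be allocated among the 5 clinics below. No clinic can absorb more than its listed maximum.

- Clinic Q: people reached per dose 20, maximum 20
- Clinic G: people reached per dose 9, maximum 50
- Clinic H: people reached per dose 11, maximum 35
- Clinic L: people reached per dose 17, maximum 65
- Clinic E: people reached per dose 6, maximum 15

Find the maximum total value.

Highest people reached per dose first: Clinic Q 20 > Clinic L 17 > Clinic H 11 > Clinic G 9 > Clinic E 6.
Give Clinic Q 20 to hit its cap of 20 → 75 left.
Clinic L: +65 to 65 (cap) → 10 left.
Clinic H has room for 35 but only 10 remain, so it gets 10.
Total = 20×20 + 11×10 + 17×65 = 1615.

1615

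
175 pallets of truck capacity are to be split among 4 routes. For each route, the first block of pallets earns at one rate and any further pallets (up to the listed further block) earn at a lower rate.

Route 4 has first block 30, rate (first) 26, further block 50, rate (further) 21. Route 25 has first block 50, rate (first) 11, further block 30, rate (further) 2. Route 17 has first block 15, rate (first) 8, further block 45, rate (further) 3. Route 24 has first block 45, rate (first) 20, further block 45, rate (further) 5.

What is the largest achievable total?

3280

Rank every tier by rate: Route 4/T1 26 > Route 4/T2 21 > Route 24/T1 20 > Route 25/T1 11 > Route 17/T1 8 > Route 24/T2 5 > Route 17/T2 3 > Route 25/T2 2.
Route 4/T1 (26): +30 — 145 left.
Route 4/T2 (21): +50 — 95 left.
Fill Route 24 T1 block (45 at 20) — 50 left.
Route 25/T1 (11): +50 — 0 left.
Total = 26×30 + 21×50 + 20×45 + 11×50 = 3280.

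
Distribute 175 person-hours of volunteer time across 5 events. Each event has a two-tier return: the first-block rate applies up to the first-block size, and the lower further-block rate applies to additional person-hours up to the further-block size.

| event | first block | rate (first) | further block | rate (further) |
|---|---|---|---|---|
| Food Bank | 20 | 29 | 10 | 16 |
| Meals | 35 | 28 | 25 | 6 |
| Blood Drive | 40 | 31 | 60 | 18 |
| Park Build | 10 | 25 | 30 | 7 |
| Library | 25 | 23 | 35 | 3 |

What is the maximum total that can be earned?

Treat each block as its own option and order by rate: Blood Drive/T1 31 > Food Bank/T1 29 > Meals/T1 28 > Park Build/T1 25 > Library/T1 23 > Blood Drive/T2 18 > Food Bank/T2 16 > Park Build/T2 7 > Meals/T2 6 > Library/T2 3.
Blood Drive T1 at 31: fill all 40 → 135 left.
Food Bank T1 at 29: fill all 20 → 115 left.
Fill Meals T1 block (35 at 28) → 80 left.
Fill Park Build T1 block (10 at 25) → 70 left.
Fill Library T1 block (25 at 23) → 45 left.
45 remain; put them into Blood Drive T2 at 18.
Total = 31×40 + 29×20 + 28×35 + 25×10 + 23×25 + 18×45 = 4435.

4435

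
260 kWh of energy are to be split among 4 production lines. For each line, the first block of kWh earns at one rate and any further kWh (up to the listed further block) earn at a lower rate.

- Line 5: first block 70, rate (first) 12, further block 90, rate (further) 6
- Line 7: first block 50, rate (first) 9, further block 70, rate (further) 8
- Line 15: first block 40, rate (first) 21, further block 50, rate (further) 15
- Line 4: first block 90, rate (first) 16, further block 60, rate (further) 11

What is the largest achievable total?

Rank every tier by rate: Line 15/tier1 21 > Line 4/tier1 16 > Line 15/tier2 15 > Line 5/tier1 12 > Line 4/tier2 11 > Line 7/tier1 9 > Line 7/tier2 8 > Line 5/tier2 6.
Fill Line 15 tier1 block (40 at 21) — 220 left.
Line 4 tier1 at 16: fill all 90 — 130 left.
Fill Line 15 tier2 block (50 at 15) — 80 left.
Line 5/tier1 (12): +70 — 10 left.
Line 4 tier2 at 11: only 10 left, fill 10.
Total = 21×40 + 16×90 + 15×50 + 12×70 + 11×10 = 3980.

3980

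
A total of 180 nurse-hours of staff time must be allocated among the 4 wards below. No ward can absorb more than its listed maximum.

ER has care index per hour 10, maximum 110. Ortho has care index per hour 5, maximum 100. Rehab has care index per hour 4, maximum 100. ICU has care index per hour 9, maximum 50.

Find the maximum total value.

1650

Rank by care index per hour: ER 10 > ICU 9 > Ortho 5 > Rehab 4.
ER: +110 to 110 (cap) ; 70 left.
Give ICU 50 to hit its cap of 50 ; 20 left.
Ortho: +20 (room for 100) → 20. Pool exhausted.
Total = 10×110 + 5×20 + 9×50 = 1650.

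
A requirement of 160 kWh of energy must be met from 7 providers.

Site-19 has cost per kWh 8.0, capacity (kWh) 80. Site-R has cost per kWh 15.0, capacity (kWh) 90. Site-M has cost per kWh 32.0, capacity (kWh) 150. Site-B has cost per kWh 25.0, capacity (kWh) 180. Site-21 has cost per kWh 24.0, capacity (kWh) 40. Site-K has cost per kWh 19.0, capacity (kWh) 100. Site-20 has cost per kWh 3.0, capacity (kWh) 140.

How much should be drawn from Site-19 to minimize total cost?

20

Fill from the cheapest provider first.
Take 140 from Site-20 at 3.0 → need 20 more.
Site-19 at 8.0: take 20 of its 80 → requirement met.
Site-R, Site-K, Site-21, Site-B, Site-M: unused.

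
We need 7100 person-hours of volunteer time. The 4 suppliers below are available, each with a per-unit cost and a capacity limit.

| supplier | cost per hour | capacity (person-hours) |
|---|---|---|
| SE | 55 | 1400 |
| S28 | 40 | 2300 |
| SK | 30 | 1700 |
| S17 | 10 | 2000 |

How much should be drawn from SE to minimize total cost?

Cheapest first:
S17 (10): use full 2000 → 5100 person-hours to go.
SK at 30: take all 1700 person-hours → 3400 still needed.
S28 (40): use full 2300 → 1100 person-hours to go.
SE (55): take the remaining 1100 → done.

1100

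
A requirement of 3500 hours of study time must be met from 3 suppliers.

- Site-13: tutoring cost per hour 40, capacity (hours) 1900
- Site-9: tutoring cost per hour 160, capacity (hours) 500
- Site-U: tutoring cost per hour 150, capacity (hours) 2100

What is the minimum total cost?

Fill from the cheapest supplier first.
Take 1900 from Site-13 at 40 — need 1600 more.
Site-U at 150: take 1600 of its 2100 — requirement met.
Site-9: unused.
Cost = 1900×40 + 1600×150 = 316000.

316000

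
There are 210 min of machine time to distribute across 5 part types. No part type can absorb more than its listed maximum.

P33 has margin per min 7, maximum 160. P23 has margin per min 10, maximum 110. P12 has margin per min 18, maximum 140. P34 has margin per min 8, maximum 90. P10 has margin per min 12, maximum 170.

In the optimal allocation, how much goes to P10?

Order the part types by margin per min: P12 18 > P10 12 > P23 10 > P34 8 > P33 7.
P12: +140 to 140 (cap) — 70 left.
Only 70 left; P10 takes them to reach 70.

70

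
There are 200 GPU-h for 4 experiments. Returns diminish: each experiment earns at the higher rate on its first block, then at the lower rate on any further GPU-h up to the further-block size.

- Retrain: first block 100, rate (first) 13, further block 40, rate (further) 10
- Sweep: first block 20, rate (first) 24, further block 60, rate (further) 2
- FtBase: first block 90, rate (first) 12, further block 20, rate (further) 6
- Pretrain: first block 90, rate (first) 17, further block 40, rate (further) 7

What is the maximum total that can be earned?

3180

Treat each block as its own option and order by rate: Sweep/first 24 > Pretrain/first 17 > Retrain/first 13 > FtBase/first 12 > Retrain/second 10 > Pretrain/second 7 > FtBase/second 6 > Sweep/second 2.
Sweep first at 24: fill all 20 ; 180 left.
Fill Pretrain first block (90 at 17) ; 90 left.
Retrain first at 13: only 90 left, fill 90.
Total = 24×20 + 17×90 + 13×90 = 3180.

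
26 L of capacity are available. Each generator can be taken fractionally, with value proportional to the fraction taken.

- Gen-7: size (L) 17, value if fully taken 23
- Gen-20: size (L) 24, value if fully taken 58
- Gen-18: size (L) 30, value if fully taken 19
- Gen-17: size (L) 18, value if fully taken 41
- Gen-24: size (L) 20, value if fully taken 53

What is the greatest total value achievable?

67.5

Rank by value-to-size ratio: Gen-24 53/20≈2.65, Gen-20 58/24≈2.42, Gen-17 41/18≈2.28, Gen-7 23/17≈1.35, Gen-18 19/30≈0.633.
Gen-24: take in full, 20 L for value 53 — 6 left.
6 L left: a 6/24 share of Gen-20 gives 58×6/24 = 14.5.
Total value = 67.5.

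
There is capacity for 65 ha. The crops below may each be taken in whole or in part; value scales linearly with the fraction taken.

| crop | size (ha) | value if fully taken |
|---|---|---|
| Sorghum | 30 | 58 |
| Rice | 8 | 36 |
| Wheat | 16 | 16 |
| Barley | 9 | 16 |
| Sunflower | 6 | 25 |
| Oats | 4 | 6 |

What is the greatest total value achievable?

149

Sort by value density: Rice 36/8≈4.5, Sunflower 25/6≈4.17, Sorghum 58/30≈1.93, Barley 16/9≈1.78, Oats 6/4≈1.5, Wheat 16/16≈1.
Take all of Rice (8 ha, value 36) → 57 ha left.
Take all of Sunflower (6 ha, value 25) → 51 ha left.
Sorghum: take in full, 30 ha for value 58 → 21 left.
Take all of Barley (9 ha, value 16) → 12 ha left.
Oats: take in full, 4 ha for value 6 → 8 left.
Only 8 ha remain; take 8/16 of Wheat for value 16×8/16 = 8.
Total value = 149.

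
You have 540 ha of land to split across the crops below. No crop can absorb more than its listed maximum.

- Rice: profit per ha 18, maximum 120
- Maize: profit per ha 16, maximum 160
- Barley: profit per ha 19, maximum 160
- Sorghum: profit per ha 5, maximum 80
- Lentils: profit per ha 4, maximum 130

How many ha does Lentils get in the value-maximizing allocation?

Rank by profit per ha: Barley 19 > Rice 18 > Maize 16 > Sorghum 5 > Lentils 4.
Barley: +160 to 160 (cap) → 380 left.
Rice: +120 to 120 (cap) → 260 left.
Maize: +160 to 160 (cap) → 100 left.
Sorghum: +80 to 80 (cap) → 20 left.
Lentils has room for 130 but only 20 remain, so it gets 20.

20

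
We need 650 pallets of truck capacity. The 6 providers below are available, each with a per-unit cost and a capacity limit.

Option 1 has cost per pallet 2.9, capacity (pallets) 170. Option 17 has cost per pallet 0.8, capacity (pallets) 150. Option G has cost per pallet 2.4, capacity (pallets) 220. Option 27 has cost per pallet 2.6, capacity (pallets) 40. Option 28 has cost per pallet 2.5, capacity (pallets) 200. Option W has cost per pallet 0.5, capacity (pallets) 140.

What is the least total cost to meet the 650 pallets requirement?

Fill from the cheapest provider first.
Option W (0.5): use full 140 ; 510 pallets to go.
Option 17 (0.8): use full 150 ; 360 pallets to go.
Option G (2.4): use full 220 ; 140 pallets to go.
Option 28 at 2.5: take 140 of its 200 ; requirement met.
Option 27, Option 1: unused.
Cost = 140×0.5 + 150×0.8 + 220×2.4 + 140×2.5 = 1068.

1068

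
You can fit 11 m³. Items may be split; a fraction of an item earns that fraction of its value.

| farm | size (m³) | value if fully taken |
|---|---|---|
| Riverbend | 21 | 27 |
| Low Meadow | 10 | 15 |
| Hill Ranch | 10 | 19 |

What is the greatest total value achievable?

20.5

Best value per unit of size first: Hill Ranch 19/10≈1.9, Low Meadow 15/10≈1.5, Riverbend 27/21≈1.29.
All 10 m³ of Hill Ranch fit (value 19) → 1 remain.
Only 1 m³ remain; take 1/10 of Low Meadow for value 15×1/10 = 1.5.
Total value = 20.5.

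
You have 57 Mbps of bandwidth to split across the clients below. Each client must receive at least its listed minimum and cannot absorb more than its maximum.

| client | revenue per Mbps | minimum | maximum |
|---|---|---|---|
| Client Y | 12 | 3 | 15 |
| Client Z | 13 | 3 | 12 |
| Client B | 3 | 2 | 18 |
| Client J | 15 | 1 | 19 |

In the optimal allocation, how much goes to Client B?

Meeting every minimum uses 3+3+2+1 = 9 Mbps, leaving 48.
Rank by revenue per Mbps: Client J 15 > Client Z 13 > Client Y 12 > Client B 3.
Give Client J 18 more to hit its cap of 19 — 30 left.
Client Z takes 9 more to reach its cap of 12 — 21 left.
Give Client Y 12 more to hit its cap of 15 — 9 left.
Only 9 left; Client B takes them to reach 11.

11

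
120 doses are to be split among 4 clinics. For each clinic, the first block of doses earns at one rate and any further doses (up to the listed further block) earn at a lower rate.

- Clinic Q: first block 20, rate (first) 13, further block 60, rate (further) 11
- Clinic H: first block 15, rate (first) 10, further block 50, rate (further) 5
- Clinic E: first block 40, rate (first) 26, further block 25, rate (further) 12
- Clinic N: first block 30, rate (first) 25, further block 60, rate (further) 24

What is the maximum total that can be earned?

2990

Treat each block as its own option and order by rate: Clinic E/T1 26 > Clinic N/T1 25 > Clinic N/T2 24 > Clinic Q/T1 13 > Clinic E/T2 12 > Clinic Q/T2 11 > Clinic H/T1 10 > Clinic H/T2 5.
Fill Clinic E T1 block (40 at 26) → 80 left.
Clinic N T1 at 25: fill all 30 → 50 left.
Clinic N/T2: +50 of 60 at 24; pool empty.
Total = 26×40 + 25×30 + 24×50 = 2990.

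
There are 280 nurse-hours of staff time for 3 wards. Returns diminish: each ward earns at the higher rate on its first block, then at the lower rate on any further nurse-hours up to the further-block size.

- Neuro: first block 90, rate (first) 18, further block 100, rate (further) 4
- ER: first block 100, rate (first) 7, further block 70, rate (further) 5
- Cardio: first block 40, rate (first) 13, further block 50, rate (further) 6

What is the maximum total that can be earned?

3140

Treat each block as its own option and order by rate: Neuro/tier1 18 > Cardio/tier1 13 > ER/tier1 7 > Cardio/tier2 6 > ER/tier2 5 > Neuro/tier2 4.
Neuro/tier1 (18): +90 ; 190 left.
Cardio/tier1 (13): +40 ; 150 left.
ER tier1 at 7: fill all 100 ; 50 left.
Fill Cardio tier2 block (50 at 6) ; 0 left.
Total = 18×90 + 13×40 + 7×100 + 6×50 = 3140.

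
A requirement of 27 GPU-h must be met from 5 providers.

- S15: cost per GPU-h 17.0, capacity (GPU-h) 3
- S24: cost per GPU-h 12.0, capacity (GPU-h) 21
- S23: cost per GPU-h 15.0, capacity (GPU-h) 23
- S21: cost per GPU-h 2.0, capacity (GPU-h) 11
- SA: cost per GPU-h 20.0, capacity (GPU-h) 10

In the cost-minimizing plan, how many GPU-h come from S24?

Cheapest first:
S21 at 2.0: take all 11 GPU-h — 16 still needed.
S24 at 12.0: take 16 of its 21 — requirement met.
S23, S15, SA: unused.

16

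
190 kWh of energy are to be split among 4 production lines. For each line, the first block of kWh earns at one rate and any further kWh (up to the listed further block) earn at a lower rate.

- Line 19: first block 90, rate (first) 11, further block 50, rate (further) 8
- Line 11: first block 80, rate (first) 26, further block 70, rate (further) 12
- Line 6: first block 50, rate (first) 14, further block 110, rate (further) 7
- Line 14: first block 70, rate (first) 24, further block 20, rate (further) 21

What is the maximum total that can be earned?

Rank every tier by rate: Line 11/first 26 > Line 14/first 24 > Line 14/second 21 > Line 6/first 14 > Line 11/second 12 > Line 19/first 11 > Line 19/second 8 > Line 6/second 7.
Line 11 first at 26: fill all 80 ; 110 left.
Fill Line 14 first block (70 at 24) ; 40 left.
Fill Line 14 second block (20 at 21) ; 20 left.
Line 6 first at 14: only 20 left, fill 20.
Total = 26×80 + 24×70 + 21×20 + 14×20 = 4460.

4460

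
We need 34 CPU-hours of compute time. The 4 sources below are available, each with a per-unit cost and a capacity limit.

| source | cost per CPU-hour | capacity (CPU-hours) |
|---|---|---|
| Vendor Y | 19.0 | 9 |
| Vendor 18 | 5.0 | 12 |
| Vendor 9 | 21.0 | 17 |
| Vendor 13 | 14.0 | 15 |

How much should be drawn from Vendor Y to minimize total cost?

7

Cheapest first:
Vendor 18 (5.0): use full 12 ; 22 CPU-hours to go.
Take 15 from Vendor 13 at 14.0 ; need 7 more.
Vendor Y at 19.0: take 7 of its 9 ; requirement met.
Vendor 9: unused.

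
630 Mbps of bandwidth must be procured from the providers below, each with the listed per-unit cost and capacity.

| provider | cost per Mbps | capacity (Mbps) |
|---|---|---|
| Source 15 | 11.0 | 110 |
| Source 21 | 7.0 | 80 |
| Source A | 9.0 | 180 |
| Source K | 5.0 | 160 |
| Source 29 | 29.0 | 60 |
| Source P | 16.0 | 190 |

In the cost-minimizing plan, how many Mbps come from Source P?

100

Fill from the cheapest provider first.
Source K (5.0): use full 160 — 470 Mbps to go.
Take 80 from Source 21 at 7.0 — need 390 more.
Take 180 from Source A at 9.0 — need 210 more.
Source 15 (11.0): use full 110 — 100 Mbps to go.
Source P (16.0): take the remaining 100 — done.
Source 29: unused.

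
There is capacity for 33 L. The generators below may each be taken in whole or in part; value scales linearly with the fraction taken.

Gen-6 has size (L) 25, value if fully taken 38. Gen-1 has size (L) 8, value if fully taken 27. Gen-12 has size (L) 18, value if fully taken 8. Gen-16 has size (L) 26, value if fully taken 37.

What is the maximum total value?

Best value per unit of size first: Gen-1 27/8≈3.38, Gen-6 38/25≈1.52, Gen-16 37/26≈1.42, Gen-12 8/18≈0.444.
All 8 L of Gen-1 fit (value 27) ; 25 remain.
Gen-6: take in full, 25 L for value 38 ; 0 left.
Total value = 65.

65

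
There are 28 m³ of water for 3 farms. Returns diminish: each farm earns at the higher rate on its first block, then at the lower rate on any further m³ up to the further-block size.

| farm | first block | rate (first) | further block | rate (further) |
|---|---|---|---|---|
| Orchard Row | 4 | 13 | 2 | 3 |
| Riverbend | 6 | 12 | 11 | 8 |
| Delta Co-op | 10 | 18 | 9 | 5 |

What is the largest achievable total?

368

Treat each block as its own option and order by rate: Delta Co-op/first 18 > Orchard Row/first 13 > Riverbend/first 12 > Riverbend/second 8 > Delta Co-op/second 5 > Orchard Row/second 3.
Delta Co-op first at 18: fill all 10 → 18 left.
Orchard Row/first (13): +4 → 14 left.
Riverbend/first (12): +6 → 8 left.
Riverbend second at 8: only 8 left, fill 8.
Total = 18×10 + 13×4 + 12×6 + 8×8 = 368.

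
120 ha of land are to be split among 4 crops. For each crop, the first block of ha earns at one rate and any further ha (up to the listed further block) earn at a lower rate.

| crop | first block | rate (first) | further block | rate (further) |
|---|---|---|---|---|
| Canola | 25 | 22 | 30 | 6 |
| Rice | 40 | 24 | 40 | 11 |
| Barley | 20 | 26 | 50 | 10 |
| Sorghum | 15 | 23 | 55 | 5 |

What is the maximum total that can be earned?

2595

Rank every tier by rate: Barley/first 26 > Rice/first 24 > Sorghum/first 23 > Canola/first 22 > Rice/second 11 > Barley/second 10 > Canola/second 6 > Sorghum/second 5.
Barley/first (26): +20 ; 100 left.
Rice first at 24: fill all 40 ; 60 left.
Sorghum/first (23): +15 ; 45 left.
Canola first at 22: fill all 25 ; 20 left.
20 remain; put them into Rice second at 11.
Total = 26×20 + 24×40 + 23×15 + 22×25 + 11×20 = 2595.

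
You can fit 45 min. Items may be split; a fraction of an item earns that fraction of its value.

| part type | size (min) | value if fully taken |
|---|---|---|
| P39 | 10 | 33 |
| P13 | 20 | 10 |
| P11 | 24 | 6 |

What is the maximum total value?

46.75

Sort by value density: P39 33/10≈3.3, P13 10/20≈0.5, P11 6/24≈0.25.
P39: take in full, 10 min for value 33 → 35 left.
Take all of P13 (20 min, value 10) → 15 min left.
Fill the last 15 min with part of P11: 15/24 of it earns 3.75.
Total value = 46.75.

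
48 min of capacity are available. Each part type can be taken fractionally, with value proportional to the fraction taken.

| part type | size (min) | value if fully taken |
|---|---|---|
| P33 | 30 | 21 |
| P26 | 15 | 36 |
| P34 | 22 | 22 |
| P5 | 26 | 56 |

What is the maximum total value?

99

Sort by value density: P26 36/15≈2.4, P5 56/26≈2.15, P34 22/22≈1, P33 21/30≈0.7.
P26: take in full, 15 min for value 36 ; 33 left.
Take all of P5 (26 min, value 56) ; 7 min left.
7 min left: a 7/22 share of P34 gives 22×7/22 = 7.
Total value = 99.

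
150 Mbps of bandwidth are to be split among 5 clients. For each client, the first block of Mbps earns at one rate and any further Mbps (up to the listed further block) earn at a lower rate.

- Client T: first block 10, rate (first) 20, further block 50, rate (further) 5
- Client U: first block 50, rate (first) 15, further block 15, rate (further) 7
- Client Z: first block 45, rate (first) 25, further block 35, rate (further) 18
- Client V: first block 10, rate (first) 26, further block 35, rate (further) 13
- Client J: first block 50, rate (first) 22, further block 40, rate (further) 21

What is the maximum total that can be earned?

3425

Order all 10 blocks by rate: Client V/tier1 26 > Client Z/tier1 25 > Client J/tier1 22 > Client J/tier2 21 > Client T/tier1 20 > Client Z/tier2 18 > Client U/tier1 15 > Client V/tier2 13 > Client U/tier2 7 > Client T/tier2 5.
Client V tier1 at 26: fill all 10 → 140 left.
Client Z/tier1 (25): +45 → 95 left.
Fill Client J tier1 block (50 at 22) → 45 left.
Fill Client J tier2 block (40 at 21) → 5 left.
5 remain; put them into Client T tier1 at 20.
Total = 26×10 + 25×45 + 22×50 + 21×40 + 20×5 = 3425.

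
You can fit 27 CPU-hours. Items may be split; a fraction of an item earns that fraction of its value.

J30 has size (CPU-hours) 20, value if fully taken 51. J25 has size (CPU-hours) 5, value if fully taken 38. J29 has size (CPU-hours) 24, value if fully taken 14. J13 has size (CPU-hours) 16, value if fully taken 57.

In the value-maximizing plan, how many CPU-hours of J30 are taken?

6

Sort by value density: J25 38/5≈7.6, J13 57/16≈3.56, J30 51/20≈2.55, J29 14/24≈0.583.
Take all of J25 (5 CPU-hours, value 38) — 22 CPU-hours left.
All 16 CPU-hours of J13 fit (value 57) — 6 remain.
Fill the last 6 CPU-hours with part of J30: 6/20 of it earns 15.3.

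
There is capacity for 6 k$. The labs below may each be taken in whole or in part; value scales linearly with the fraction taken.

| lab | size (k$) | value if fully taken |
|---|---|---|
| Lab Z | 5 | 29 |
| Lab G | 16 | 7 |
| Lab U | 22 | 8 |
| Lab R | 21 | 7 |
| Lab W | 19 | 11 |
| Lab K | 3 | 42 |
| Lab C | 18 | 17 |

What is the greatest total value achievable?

Best value per unit of size first: Lab K 42/3≈14, Lab Z 29/5≈5.8, Lab C 17/18≈0.944, Lab W 11/19≈0.579, Lab G 7/16≈0.438, Lab U 8/22≈0.364, Lab R 7/21≈0.333.
Lab K: take in full, 3 k$ for value 42 — 3 left.
3 k$ left: a 3/5 share of Lab Z gives 29×3/5 = 17.4.
Total value = 59.4.

59.4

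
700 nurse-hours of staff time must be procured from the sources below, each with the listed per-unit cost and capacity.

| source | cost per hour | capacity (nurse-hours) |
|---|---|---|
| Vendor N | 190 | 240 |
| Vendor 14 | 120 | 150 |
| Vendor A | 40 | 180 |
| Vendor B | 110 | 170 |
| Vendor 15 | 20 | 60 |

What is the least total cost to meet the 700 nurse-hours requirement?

71700

Cheapest first:
Take 60 from Vendor 15 at 20 — need 640 more.
Take 180 from Vendor A at 40 — need 460 more.
Vendor B (110): use full 170 — 290 nurse-hours to go.
Take 150 from Vendor 14 at 120 — need 140 more.
Vendor N at 190: take 140 of its 240 — requirement met.
Cost = 60×20 + 180×40 + 170×110 + 150×120 + 140×190 = 71700.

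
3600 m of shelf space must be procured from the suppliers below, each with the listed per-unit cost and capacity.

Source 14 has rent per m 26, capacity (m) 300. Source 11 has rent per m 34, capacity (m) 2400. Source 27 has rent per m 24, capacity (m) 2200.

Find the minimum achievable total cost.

98000

Use suppliers in increasing cost order.
Source 27 (24): use full 2200 ; 1400 m to go.
Take 300 from Source 14 at 26 ; need 1100 more.
Source 11 at 34: take 1100 of its 2400 ; requirement met.
Cost = 2200×24 + 300×26 + 1100×34 = 98000.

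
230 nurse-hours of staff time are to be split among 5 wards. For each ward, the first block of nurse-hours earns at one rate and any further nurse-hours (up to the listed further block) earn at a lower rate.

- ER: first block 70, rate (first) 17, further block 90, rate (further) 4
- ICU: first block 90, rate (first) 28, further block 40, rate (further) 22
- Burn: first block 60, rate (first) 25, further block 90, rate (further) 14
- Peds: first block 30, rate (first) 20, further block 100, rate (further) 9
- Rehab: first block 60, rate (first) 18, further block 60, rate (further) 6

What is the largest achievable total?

5680

Rank every tier by rate: ICU/T1 28 > Burn/T1 25 > ICU/T2 22 > Peds/T1 20 > Rehab/T1 18 > ER/T1 17 > Burn/T2 14 > Peds/T2 9 > Rehab/T2 6 > ER/T2 4.
ICU/T1 (28): +90 — 140 left.
Burn T1 at 25: fill all 60 — 80 left.
Fill ICU T2 block (40 at 22) — 40 left.
Peds T1 at 20: fill all 30 — 10 left.
10 remain; put them into Rehab T1 at 18.
Total = 28×90 + 25×60 + 22×40 + 20×30 + 18×10 = 5680.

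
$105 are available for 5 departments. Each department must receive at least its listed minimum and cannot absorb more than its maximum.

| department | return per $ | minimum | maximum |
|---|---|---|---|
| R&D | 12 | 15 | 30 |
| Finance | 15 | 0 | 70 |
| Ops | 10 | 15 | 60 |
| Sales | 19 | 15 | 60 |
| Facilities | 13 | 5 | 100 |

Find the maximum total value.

Meeting every minimum uses 15+0+15+15+5 = 50 $, leaving 55.
Highest return per $ first: Sales 19 > Finance 15 > Facilities 13 > R&D 12 > Ops 10.
Sales: +45 to 60 (cap) — 10 left.
Only 10 left; Finance takes them to reach 10.
Total = 12×15 + 15×10 + 10×15 + 19×60 + 13×5 = 1685.

1685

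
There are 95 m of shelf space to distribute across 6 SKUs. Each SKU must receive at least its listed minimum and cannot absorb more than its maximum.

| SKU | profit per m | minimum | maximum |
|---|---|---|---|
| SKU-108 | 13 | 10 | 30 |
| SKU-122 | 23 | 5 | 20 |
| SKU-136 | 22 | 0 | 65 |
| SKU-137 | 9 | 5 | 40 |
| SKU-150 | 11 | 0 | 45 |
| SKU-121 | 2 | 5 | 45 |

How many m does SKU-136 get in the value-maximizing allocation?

Meeting every minimum uses 10+5+0+5+0+5 = 25 m, leaving 70.
Highest profit per m first: SKU-122 23 > SKU-136 22 > SKU-108 13 > SKU-150 11 > SKU-137 9 > SKU-121 2.
SKU-122 takes 15 more to reach its cap of 20 — 55 left.
SKU-136: +55 (room for 65) → 55. Pool exhausted.

55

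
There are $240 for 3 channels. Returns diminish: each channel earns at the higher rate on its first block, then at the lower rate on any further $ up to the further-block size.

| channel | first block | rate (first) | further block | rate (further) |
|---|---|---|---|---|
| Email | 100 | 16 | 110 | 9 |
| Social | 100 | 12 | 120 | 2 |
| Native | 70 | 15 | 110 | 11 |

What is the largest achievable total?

Treat each block as its own option and order by rate: Email/T1 16 > Native/T1 15 > Social/T1 12 > Native/T2 11 > Email/T2 9 > Social/T2 2.
Fill Email T1 block (100 at 16) → 140 left.
Fill Native T1 block (70 at 15) → 70 left.
Social T1 at 12: only 70 left, fill 70.
Total = 16×100 + 15×70 + 12×70 = 3490.

3490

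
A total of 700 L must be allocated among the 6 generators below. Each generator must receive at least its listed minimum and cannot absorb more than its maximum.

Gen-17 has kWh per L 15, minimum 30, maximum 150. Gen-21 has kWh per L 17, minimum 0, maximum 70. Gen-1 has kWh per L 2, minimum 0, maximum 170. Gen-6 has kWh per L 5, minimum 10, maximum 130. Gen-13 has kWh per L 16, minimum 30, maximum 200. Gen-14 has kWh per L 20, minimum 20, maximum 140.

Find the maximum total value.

Meeting every minimum uses 30+0+0+10+30+20 = 90 L, leaving 610.
Highest kWh per L first: Gen-14 20 > Gen-21 17 > Gen-13 16 > Gen-17 15 > Gen-6 5 > Gen-1 2.
Gen-14 takes 120 more to reach its cap of 140 → 490 left.
Gen-21: +70 to 70 (cap) → 420 left.
Gen-13: +170 to 200 (cap) → 250 left.
Gen-17: +120 to 150 (cap) → 130 left.
Give Gen-6 120 more to hit its cap of 130 → 10 left.
Gen-1: +10 (room for 170) → 10. Pool exhausted.
Total = 15×150 + 17×70 + 2×10 + 5×130 + 16×200 + 20×140 = 10110.

10110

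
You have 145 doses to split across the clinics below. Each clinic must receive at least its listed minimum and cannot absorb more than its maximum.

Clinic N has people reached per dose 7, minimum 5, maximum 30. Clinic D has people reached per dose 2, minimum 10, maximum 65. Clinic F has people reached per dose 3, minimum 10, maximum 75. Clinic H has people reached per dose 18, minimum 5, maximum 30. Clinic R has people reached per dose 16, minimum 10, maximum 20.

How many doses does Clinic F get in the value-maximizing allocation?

Meeting every minimum uses 5+10+10+5+10 = 40 doses, leaving 105.
Highest people reached per dose first: Clinic H 18 > Clinic R 16 > Clinic N 7 > Clinic F 3 > Clinic D 2.
Give Clinic H 25 more to hit its cap of 30 → 80 left.
Clinic R takes 10 more to reach its cap of 20 → 70 left.
Clinic N takes 25 more to reach its cap of 30 → 45 left.
Clinic F has room for 65 more but only 45 remain, so it gets 55.

55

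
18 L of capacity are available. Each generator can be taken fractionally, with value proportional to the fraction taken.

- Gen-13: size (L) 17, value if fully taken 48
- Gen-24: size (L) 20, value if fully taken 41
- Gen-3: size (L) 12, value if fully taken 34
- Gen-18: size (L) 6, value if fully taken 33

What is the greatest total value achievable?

Rank by value-to-size ratio: Gen-18 33/6≈5.5, Gen-3 34/12≈2.83, Gen-13 48/17≈2.82, Gen-24 41/20≈2.05.
Gen-18: take in full, 6 L for value 33 — 12 left.
All 12 L of Gen-3 fit (value 34) — 0 remain.
Total value = 67.

67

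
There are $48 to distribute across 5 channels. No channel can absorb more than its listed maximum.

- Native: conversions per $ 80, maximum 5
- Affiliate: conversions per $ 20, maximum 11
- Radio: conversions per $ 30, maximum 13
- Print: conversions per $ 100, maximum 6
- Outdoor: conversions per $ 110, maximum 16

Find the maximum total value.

Highest conversions per $ first: Outdoor 110 > Print 100 > Native 80 > Radio 30 > Affiliate 20.
Give Outdoor 16 to hit its cap of 16 ; 32 left.
Print takes 6 to reach its cap of 6 ; 26 left.
Native: +5 to 5 (cap) ; 21 left.
Give Radio 13 to hit its cap of 13 ; 8 left.
Affiliate: +8 (room for 11) → 8. Pool exhausted.
Total = 80×5 + 20×8 + 30×13 + 100×6 + 110×16 = 3310.

3310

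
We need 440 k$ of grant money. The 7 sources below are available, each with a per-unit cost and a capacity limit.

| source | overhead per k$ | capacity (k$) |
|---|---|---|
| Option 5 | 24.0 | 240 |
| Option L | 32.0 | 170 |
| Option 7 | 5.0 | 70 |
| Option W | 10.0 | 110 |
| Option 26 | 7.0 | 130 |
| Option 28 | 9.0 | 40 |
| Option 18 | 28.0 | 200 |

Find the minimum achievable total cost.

Cheapest first:
Take 70 from Option 7 at 5.0 → need 370 more.
Option 26 at 7.0: take all 130 k$ → 240 still needed.
Option 28 at 9.0: take all 40 k$ → 200 still needed.
Option W (10.0): use full 110 → 90 k$ to go.
Option 5 (24.0): take the remaining 90 → done.
Option 18, Option L: unused.
Cost = 70×5.0 + 130×7.0 + 40×9.0 + 110×10.0 + 90×24.0 = 4880.

4880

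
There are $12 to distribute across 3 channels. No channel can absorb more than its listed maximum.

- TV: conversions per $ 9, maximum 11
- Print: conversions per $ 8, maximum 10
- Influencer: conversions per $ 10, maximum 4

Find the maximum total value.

Order the channels by conversions per $: Influencer 10 > TV 9 > Print 8.
Influencer: +4 to 4 (cap) — 8 left.
TV: +8 (room for 11) → 8. Pool exhausted.
Total = 9×8 + 10×4 = 112.

112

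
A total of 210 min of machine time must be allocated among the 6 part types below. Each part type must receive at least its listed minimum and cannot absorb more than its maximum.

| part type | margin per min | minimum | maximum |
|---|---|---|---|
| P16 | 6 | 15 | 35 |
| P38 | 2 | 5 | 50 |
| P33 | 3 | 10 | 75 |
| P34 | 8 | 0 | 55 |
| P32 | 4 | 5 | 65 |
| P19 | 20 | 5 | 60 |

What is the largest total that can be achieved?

2070

Meeting every minimum uses 15+5+10+0+5+5 = 40 min, leaving 170.
Rank by margin per min: P19 20 > P34 8 > P16 6 > P32 4 > P33 3 > P38 2.
P19 takes 55 more to reach its cap of 60 — 115 left.
Give P34 55 more to hit its cap of 55 — 60 left.
P16: +20 to 35 (cap) — 40 left.
Only 40 left; P32 takes them to reach 45.
Total = 6×35 + 2×5 + 3×10 + 8×55 + 4×45 + 20×60 = 2070.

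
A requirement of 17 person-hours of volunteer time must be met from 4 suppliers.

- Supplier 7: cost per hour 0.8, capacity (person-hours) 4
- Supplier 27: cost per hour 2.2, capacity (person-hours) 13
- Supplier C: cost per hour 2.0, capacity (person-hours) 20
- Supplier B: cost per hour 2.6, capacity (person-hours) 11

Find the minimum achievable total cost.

Use suppliers in increasing cost order.
Supplier 7 (0.8): use full 4 → 13 person-hours to go.
Take 13 from Supplier C at 2.0 to finish.
Supplier 27, Supplier B: unused.
Cost = 4×0.8 + 13×2.0 = 29.2.

29.2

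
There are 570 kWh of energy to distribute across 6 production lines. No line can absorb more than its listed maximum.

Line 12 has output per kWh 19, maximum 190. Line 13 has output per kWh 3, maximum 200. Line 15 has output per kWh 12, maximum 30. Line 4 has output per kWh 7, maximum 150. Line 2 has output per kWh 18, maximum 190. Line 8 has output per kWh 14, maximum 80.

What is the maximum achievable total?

Rank by output per kWh: Line 12 19 > Line 2 18 > Line 8 14 > Line 15 12 > Line 4 7 > Line 13 3.
Line 12: +190 to 190 (cap) — 380 left.
Line 2 takes 190 to reach its cap of 190 — 190 left.
Give Line 8 80 to hit its cap of 80 — 110 left.
Give Line 15 30 to hit its cap of 30 — 80 left.
Line 4 has room for 150 but only 80 remain, so it gets 80.
Total = 19×190 + 12×30 + 7×80 + 18×190 + 14×80 = 9070.

9070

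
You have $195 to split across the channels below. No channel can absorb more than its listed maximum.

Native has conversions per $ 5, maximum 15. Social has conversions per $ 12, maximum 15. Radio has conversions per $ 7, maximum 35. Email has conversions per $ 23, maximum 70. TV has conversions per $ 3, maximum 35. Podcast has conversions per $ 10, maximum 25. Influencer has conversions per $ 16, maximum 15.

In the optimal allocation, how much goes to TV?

Rank by conversions per $: Email 23 > Influencer 16 > Social 12 > Podcast 10 > Radio 7 > Native 5 > TV 3.
Email takes 70 to reach its cap of 70 — 125 left.
Influencer takes 15 to reach its cap of 15 — 110 left.
Social: +15 to 15 (cap) — 95 left.
Podcast: +25 to 25 (cap) — 70 left.
Give Radio 35 to hit its cap of 35 — 35 left.
Native takes 15 to reach its cap of 15 — 20 left.
Only 20 left; TV takes them to reach 20.

20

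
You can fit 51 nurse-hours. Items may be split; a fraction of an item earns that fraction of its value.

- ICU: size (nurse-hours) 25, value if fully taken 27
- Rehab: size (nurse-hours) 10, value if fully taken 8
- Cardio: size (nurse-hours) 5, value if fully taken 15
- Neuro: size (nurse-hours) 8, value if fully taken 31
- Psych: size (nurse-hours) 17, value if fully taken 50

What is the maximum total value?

118.68

Best value per unit of size first: Neuro 31/8≈3.88, Cardio 15/5≈3, Psych 50/17≈2.94, ICU 27/25≈1.08, Rehab 8/10≈0.8.
Neuro: take in full, 8 nurse-hours for value 31 — 43 left.
Cardio: take in full, 5 nurse-hours for value 15 — 38 left.
Take all of Psych (17 nurse-hours, value 50) — 21 nurse-hours left.
Only 21 nurse-hours remain; take 21/25 of ICU for value 27×21/25 = 22.68.
Total value = 118.68.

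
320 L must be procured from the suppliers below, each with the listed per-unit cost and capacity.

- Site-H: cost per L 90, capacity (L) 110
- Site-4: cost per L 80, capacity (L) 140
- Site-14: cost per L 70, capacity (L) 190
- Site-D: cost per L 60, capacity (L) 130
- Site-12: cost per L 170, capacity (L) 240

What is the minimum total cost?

Fill from the cheapest supplier first.
Site-D at 60: take all 130 L — 190 still needed.
Take 190 from Site-14 at 70 — need 0 more.
Site-4, Site-H, Site-12: unused.
Cost = 130×60 + 190×70 = 21100.

21100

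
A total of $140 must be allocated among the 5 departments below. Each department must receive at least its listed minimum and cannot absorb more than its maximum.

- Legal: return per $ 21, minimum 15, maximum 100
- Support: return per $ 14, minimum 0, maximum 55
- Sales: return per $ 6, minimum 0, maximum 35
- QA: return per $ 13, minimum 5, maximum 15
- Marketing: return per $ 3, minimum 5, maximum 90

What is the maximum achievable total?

2600

Meeting every minimum uses 15+0+0+5+5 = 25 $, leaving 115.
Rank by return per $: Legal 21 > Support 14 > QA 13 > Sales 6 > Marketing 3.
Legal: +85 to 100 (cap) ; 30 left.
Support has room for 55 more but only 30 remain, so it gets 30.
Total = 21×100 + 14×30 + 13×5 + 3×5 = 2600.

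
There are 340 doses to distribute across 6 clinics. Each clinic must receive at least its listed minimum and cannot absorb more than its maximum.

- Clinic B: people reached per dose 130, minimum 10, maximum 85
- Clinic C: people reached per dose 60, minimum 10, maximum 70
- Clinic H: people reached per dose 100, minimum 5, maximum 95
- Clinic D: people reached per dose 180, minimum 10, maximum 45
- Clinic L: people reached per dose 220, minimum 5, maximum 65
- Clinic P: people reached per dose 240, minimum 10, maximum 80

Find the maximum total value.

58750

Meeting every minimum uses 10+10+5+10+5+10 = 50 doses, leaving 290.
Order the clinics by people reached per dose: Clinic P 240 > Clinic L 220 > Clinic D 180 > Clinic B 130 > Clinic H 100 > Clinic C 60.
Clinic P takes 70 more to reach its cap of 80 → 220 left.
Give Clinic L 60 more to hit its cap of 65 → 160 left.
Clinic D: +35 to 45 (cap) → 125 left.
Clinic B: +75 to 85 (cap) → 50 left.
Clinic H: +50 (room for 90) → 55. Pool exhausted.
Total = 130×85 + 60×10 + 100×55 + 180×45 + 220×65 + 240×80 = 58750.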